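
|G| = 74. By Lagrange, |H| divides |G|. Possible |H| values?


Lagrange's theorem: |H| divides |G|
|G| = 74
Divisors of 74: 1, 2, 37, 74

Possible subgroup orders: {1, 2, 37, 74}


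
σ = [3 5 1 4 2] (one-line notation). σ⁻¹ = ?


To find σ⁻¹, swap domain and range:
σ(1) = 3 → σ⁻¹(3) = 1
σ(2) = 5 → σ⁻¹(5) = 2
σ(3) = 1 → σ⁻¹(1) = 3
σ(4) = 4 → σ⁻¹(4) = 4
σ(5) = 2 → σ⁻¹(2) = 5

σ⁻¹ = [3 5 1 4 2]


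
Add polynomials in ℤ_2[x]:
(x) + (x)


Add coefficients mod 2:
x^0: 0 + 0 = 0 (mod 2)
x^1: 1 + 1 = 0 (mod 2)
Result: 0

f + g = 0


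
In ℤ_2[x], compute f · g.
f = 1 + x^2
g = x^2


Expand and collect like terms; reduce coefficients mod 2:
x^0: 1·0 = 0 ≡ 0 (mod 2)
x^1: 1·0 + 0·0 = 0 ≡ 0 (mod 2)
x^2: 1·1 + 0·0 + 1·0 = 1 ≡ 1 (mod 2)
x^3: 0·1 + 1·0 = 0 ≡ 0 (mod 2)
x^4: 1·1 = 1 ≡ 1 (mod 2)
Result: x^2 + x^4

f · g = x^2 + x^4


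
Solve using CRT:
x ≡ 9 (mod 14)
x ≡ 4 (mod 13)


m₁ = 14, m₂ = 13, gcd = 1, so CRT applies. M = m₁·m₂ = 182
Let M₁ = M/m₁ = 13, M₂ = M/m₂ = 14
Find y₁ ≡ M₁⁻¹ (mod m₁): 13⁻¹ ≡ 13 (mod 14)
Find y₂ ≡ M₂⁻¹ (mod m₂): 14⁻¹ ≡ 1 (mod 13)
x = a₁·M₁·y₁ + a₂·M₂·y₂ = 9·13·13 + 4·14·1 = 1577
Reduce mod 182: x ≡ 121
Check: 121 mod 14 = 9 ✓, 121 mod 13 = 4 ✓

x ≡ 121 (mod 182)


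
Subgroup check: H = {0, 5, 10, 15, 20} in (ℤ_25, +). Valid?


Subgroup test for H = {0, 5, 10, 15, 20} in (ℤ_25, +):
(1) 0 ∈ H? Yes
(2) Closure: for all a,b ∈ H, (a+b) mod 25 ∈ H? Yes
(3) Inverses: for all a ∈ H, -a mod 25 ∈ H? Yes

Yes, H is a subgroup of ℤ_25


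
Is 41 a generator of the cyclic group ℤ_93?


g generates ℤ_n iff gcd(g, n) = 1
gcd(41, 93) = 1
Since gcd = 1, 41 is a generator.

Yes, 41 generates ℤ_93


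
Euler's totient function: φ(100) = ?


Factor n: 100 = 2^2 × 5^2
φ(n) = n · ∏(1 - 1/p) over distinct primes p | n
φ(100) = 100 · (1 - 1/2) · (1 - 1/5) = 40

φ(100) = 40


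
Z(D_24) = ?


Z(G) = {g ∈ G | gx = xg for all x ∈ G}
For even n, Z(D_n) = {e, r^(n/2)}: the 180° rotation r^12 commutes with every reflection and rotation

Z(D_24) = {e, r^12}


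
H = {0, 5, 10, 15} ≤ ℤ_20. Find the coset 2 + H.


2 + H = {2 + h (mod 20) : h ∈ H}
2+0=2, 2+5=7, 2+10=12, 2+15=17

2 + H = {2, 7, 12, 17}


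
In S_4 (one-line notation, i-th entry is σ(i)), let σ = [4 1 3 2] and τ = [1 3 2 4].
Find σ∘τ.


σ∘τ: apply τ first, then σ
1 →τ 1 →σ 4
2 →τ 3 →σ 3
3 →τ 2 →σ 1
4 →τ 4 →σ 2

σ∘τ = [4 3 1 2]


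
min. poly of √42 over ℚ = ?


√42 satisfies x² - 42 = 0, irreducible over ℚ since 42 is squarefree

Minimal polynomial: x² - 42


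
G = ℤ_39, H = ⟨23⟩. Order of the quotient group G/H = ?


|⟨23⟩| = n / gcd(23, 39) = 39 / 1 = 39
H is normal (ℤ_39 is abelian).
|G/H| = |G| / |H| = 39 / 39 = 1

|G/H| = 1


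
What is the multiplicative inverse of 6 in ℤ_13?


Use the extended Euclidean algorithm to write 1 = 6·s + 13·t; then s mod 13 is the inverse.
Euclidean algorithm:
  6 = 0·13 + 6
  13 = 2·6 + 1
  6 = 6·1 + 0
gcd(6,13) = 1
Back-substitution gives: 6·(-2) + 13·(1) = 1
So 6⁻¹ ≡ -2 ≡ 11 (mod 13)
Check: 6 × 11 = 66 ≡ 1 (mod 13) ✓

6⁻¹ ≡ 11 (mod 13)


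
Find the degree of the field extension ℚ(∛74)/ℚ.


∛74 has minimal polynomial x³ - 74 (irreducible over ℚ since 74 is not a perfect cube)

[ℚ(∛74)/ℚ] = 3


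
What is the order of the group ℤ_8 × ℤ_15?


|A × B| = |A| · |B|
|ℤ_8 × ℤ_15| = 8 × 15 = 120

|ℤ_8 × ℤ_15| = 120


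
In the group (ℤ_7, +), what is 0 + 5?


Operation: addition mod 7
0 + 5 = (a + b) mod 7 with a = 0, b = 5

0 + 5 = 5


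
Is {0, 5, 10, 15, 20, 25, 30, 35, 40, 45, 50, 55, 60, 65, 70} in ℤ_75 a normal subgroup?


H = {0, 5, 10, 15, 20, 25, 30, 35, 40, 45, 50, 55, 60, 65, 70} in ℤ_75
ℤ_75 is abelian; every subgroup of an abelian group is normal

Yes, normal subgroup


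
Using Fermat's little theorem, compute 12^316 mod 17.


Fermat's little theorem: if p is prime and gcd(a,p)=1, then a^(p-1) ≡ 1 (mod p)
p = 17 is prime, gcd(12,17) = 1
Reduce exponent: 316 mod 16 = 12
So 12^316 ≡ 12^12 (mod 17)
12^12 mod 17 = 4

12^316 ≡ 4 (mod 17)


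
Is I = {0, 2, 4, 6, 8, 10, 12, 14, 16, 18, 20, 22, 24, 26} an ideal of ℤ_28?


Check ideal conditions for I = {0, 2, 4, 6, 8, 10, 12, 14, 16, 18, 20, 22, 24, 26} in ℤ_28:
(1) I is an additive subgroup? Yes
(2) For r ∈ ℤ_28 and a ∈ I: r·a ∈ I? Yes

Yes, I is an ideal of ℤ_28


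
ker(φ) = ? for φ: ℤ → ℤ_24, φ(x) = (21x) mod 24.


Kernel = preimage of identity
ker(φ) = {x ∈ ℤ : 21x ≡ 0 (mod 24)}. gcd(21,24) = 3, so 21x ≡ 0 (mod 24) ⟺ x ≡ 0 (mod 24/3 = 8). Hence ker(φ) = 8ℤ

ker(φ) = 8ℤ


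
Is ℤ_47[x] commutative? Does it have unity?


ℤ_47 is a field (n prime), so ℤ_47[x] is a commutative integral domain with unity
Commutative: Yes
Integral domain: Yes
Has unity: Yes

ℤ_47[x]: Commutative=Yes, Unity=Yes


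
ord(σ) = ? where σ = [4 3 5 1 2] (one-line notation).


Cycle decomposition: (1 4) (2 3 5)
Cycle lengths: 2, 3
Order = lcm(2, 3) = 6

ord(σ) = 6


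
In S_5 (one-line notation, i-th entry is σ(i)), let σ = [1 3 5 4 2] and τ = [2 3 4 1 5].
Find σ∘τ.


σ∘τ: apply τ first, then σ
1 →τ 2 →σ 3
2 →τ 3 →σ 5
3 →τ 4 →σ 4
4 →τ 1 →σ 1
5 →τ 5 →σ 2

σ∘τ = [3 5 4 1 2]


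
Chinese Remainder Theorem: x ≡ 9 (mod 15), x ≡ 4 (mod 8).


m₁ = 15, m₂ = 8, gcd = 1, so CRT applies. M = m₁·m₂ = 120
Let M₁ = M/m₁ = 8, M₂ = M/m₂ = 15
Find y₁ ≡ M₁⁻¹ (mod m₁): 8⁻¹ ≡ 2 (mod 15)
Find y₂ ≡ M₂⁻¹ (mod m₂): 15⁻¹ ≡ 7 (mod 8)
x = a₁·M₁·y₁ + a₂·M₂·y₂ = 9·8·2 + 4·15·7 = 564
Reduce mod 120: x ≡ 84
Check: 84 mod 15 = 9 ✓, 84 mod 8 = 4 ✓

x ≡ 84 (mod 120)


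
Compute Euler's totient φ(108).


Factor n: 108 = 2^2 × 3^3
φ(n) = n · ∏(1 - 1/p) over distinct primes p | n
φ(108) = 108 · (1 - 1/2) · (1 - 1/3) = 36

φ(108) = 36


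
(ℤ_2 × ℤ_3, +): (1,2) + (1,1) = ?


Operation: componentwise addition mod (2, 3)
(1,2) + (1,1) = ((a₁+b₁) mod 2, (a₂+b₂) mod 3) with a = (1,2), b = (1,1)

(1,2) + (1,1) = (0,0)


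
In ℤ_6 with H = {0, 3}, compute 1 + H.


1 + H = {1 + h (mod 6) : h ∈ H}
1+0=1, 1+3=4

1 + H = {1, 4}


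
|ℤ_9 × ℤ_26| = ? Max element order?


|ℤ_9 × ℤ_26| = 9 × 26 = 234
Max element order = lcm(9,26) = 234
Cyclic? Yes (gcd=1)

|ℤ_9×ℤ_26| = 234, max element order = 234


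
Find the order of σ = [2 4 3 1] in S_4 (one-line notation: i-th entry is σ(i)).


Cycle decomposition: (1 2 4)
Cycle lengths: 3
Order = lcm(3) = 3

ord(σ) = 3


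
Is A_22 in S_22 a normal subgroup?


H = A_22 in S_22
A_22 has index 2 in S_22, and every subgroup of index 2 is normal

Yes, normal subgroup


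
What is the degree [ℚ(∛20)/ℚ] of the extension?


∛20 has minimal polynomial x³ - 20 (irreducible over ℚ since 20 is not a perfect cube)

[ℚ(∛20)/ℚ] = 3


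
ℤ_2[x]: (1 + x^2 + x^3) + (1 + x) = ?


Add coefficients mod 2:
x^0: 1 + 1 = 0 (mod 2)
x^1: 0 + 1 = 1 (mod 2)
x^2: 1 + 0 = 1 (mod 2)
x^3: 1 + 0 = 1 (mod 2)
Result: x + x^2 + x^3

f + g = x + x^2 + x^3


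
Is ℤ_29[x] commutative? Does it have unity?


ℤ_29 is a field (n prime), so ℤ_29[x] is a commutative integral domain with unity
Commutative: Yes
Integral domain: Yes
Has unity: Yes

ℤ_29[x]: Commutative=Yes, Unity=Yes


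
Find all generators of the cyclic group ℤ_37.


g generates ℤ_n iff gcd(g,n) = 1
Prime factors of 37: 37
Generators are g ∈ {1,...,36} not divisible by any of these primes.
Generators: {1, 2, 3, 4, 5, 6, 7, 8, 9, 10, 11, 12, 13, 14, 15, 16, 17, 18, 19, 20, 21, 22, 23, 24, 25, 26, 27, 28, 29, 30, 31, 32, 33, 34, 35, 36}
Number of generators = φ(37) = 36

Generators of ℤ_37 = {1, 2, 3, 4, 5, 6, 7, 8, 9, 10, 11, 12, 13, 14, 15, 16, 17, 18, 19, 20, 21, 22, 23, 24, 25, 26, 27, 28, 29, 30, 31, 32, 33, 34, 35, 36}


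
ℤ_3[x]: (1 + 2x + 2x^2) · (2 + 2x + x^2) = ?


Expand and collect like terms; reduce coefficients mod 3:
x^0: 1·2 = 2 ≡ 2 (mod 3)
x^1: 1·2 + 2·2 = 6 ≡ 0 (mod 3)
x^2: 1·1 + 2·2 + 2·2 = 9 ≡ 0 (mod 3)
x^3: 2·1 + 2·2 = 6 ≡ 0 (mod 3)
x^4: 2·1 = 2 ≡ 2 (mod 3)
Result: 2 + 2x^4

f · g = 2 + 2x^4


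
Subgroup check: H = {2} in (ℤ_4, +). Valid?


Subgroup test for H = {2} in (ℤ_4, +):
(1) 0 ∈ H? No
(2) Closure: for all a,b ∈ H, (a+b) mod 4 ∈ H? No  [counterexample: 2 + 2 = 0 ∉ H]
(3) Inverses: for all a ∈ H, -a mod 4 ∈ H? Yes

No, H is not a subgroup of ℤ_4


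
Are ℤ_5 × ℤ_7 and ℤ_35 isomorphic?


Comparing ℤ_5 × ℤ_7 and ℤ_35:
gcd(5,7) = 1, so ℤ_5 × ℤ_7 ≅ ℤ_35 (CRT)

Yes, ℤ_5 × ℤ_7 ≅ ℤ_35


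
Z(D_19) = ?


Z(G) = {g ∈ G | gx = xg for all x ∈ G}
For odd n, Z(D_n) = {e}: no nontrivial rotation commutes with all reflections

Z(D_19) = {e}


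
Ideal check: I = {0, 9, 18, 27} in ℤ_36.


Check ideal conditions for I = {0, 9, 18, 27} in ℤ_36:
(1) I is an additive subgroup? Yes
(2) For r ∈ ℤ_36 and a ∈ I: r·a ∈ I? Yes

Yes, I is an ideal of ℤ_36


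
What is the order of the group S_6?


|S_n| = n! (number of permutations of n symbols)
|S_6| = 6! = 720

|S_6| = 720


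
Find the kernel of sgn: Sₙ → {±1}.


Kernel = preimage of identity
ker(sgn) = even permutations = Aₙ

ker(sgn) = Aₙ


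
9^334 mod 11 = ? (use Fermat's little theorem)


Fermat's little theorem: if p is prime and gcd(a,p)=1, then a^(p-1) ≡ 1 (mod p)
p = 11 is prime, gcd(9,11) = 1
Reduce exponent: 334 mod 10 = 4
So 9^334 ≡ 9^4 (mod 11)
9^4 mod 11 = 5

9^334 ≡ 5 (mod 11)


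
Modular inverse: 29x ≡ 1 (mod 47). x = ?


Use the extended Euclidean algorithm to write 1 = 29·s + 47·t; then s mod 47 is the inverse.
Euclidean algorithm:
  29 = 0·47 + 29
  47 = 1·29 + 18
  29 = 1·18 + 11
  18 = 1·11 + 7
  11 = 1·7 + 4
  7 = 1·4 + 3
  4 = 1·3 + 1
  3 = 3·1 + 0
gcd(29,47) = 1
Back-substitution gives: 29·(13) + 47·(-8) = 1
So 29⁻¹ ≡ 13 ≡ 13 (mod 47)
Check: 29 × 13 = 377 ≡ 1 (mod 47) ✓

29⁻¹ ≡ 13 (mod 47)


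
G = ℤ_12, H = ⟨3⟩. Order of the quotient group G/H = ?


|⟨3⟩| = n / gcd(3, 12) = 12 / 3 = 4
H is normal (ℤ_12 is abelian).
|G/H| = |G| / |H| = 12 / 4 = 3

|G/H| = 3


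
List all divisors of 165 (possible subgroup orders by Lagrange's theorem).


Lagrange's theorem: |H| divides |G|
|G| = 165
Divisors of 165: 1, 3, 5, 11, 15, 33, 55, 165

Possible subgroup orders: {1, 3, 5, 11, 15, 33, 55, 165}


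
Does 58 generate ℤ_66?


g generates ℤ_n iff gcd(g, n) = 1
gcd(58, 66) = 2
Since gcd = 2 ≠ 1, ⟨58⟩ has order 33 < 66, so 58 is not a generator.

No, 58 does not generate ℤ_66


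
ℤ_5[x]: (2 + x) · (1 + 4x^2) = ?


Expand and collect like terms; reduce coefficients mod 5:
x^0: 2·1 = 2 ≡ 2 (mod 5)
x^1: 2·0 + 1·1 = 1 ≡ 1 (mod 5)
x^2: 2·4 + 1·0 = 8 ≡ 3 (mod 5)
x^3: 1·4 = 4 ≡ 4 (mod 5)
Result: 2 + x + 3x^2 + 4x^3

f · g = 2 + x + 3x^2 + 4x^3


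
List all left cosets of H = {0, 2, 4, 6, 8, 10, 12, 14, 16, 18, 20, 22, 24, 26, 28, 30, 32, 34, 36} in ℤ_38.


H = {0, 2, 4, 6, 8, 10, 12, 14, 16, 18, 20, 22, 24, 26, 28, 30, 32, 34, 36}, |H| = 19
Number of cosets = |G|/|H| = 38/19 = 2
0 + H = {0, 2, 4, 6, 8, 10, 12, 14, 16, 18, 20, 22, 24, 26, 28, 30, 32, 34, 36}
1 + H = {1, 3, 5, 7, 9, 11, 13, 15, 17, 19, 21, 23, 25, 27, 29, 31, 33, 35, 37}

Cosets: 0+H={0,2,4,6,8,10,12,14,16,18,20,22,24,26,28,30,32,34,36}; 1+H={1,3,5,7,9,11,13,15,17,19,21,23,25,27,29,31,33,35,37}


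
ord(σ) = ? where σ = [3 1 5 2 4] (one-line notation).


Cycle decomposition: (1 3 5 4 2)
Cycle lengths: 5
Order = lcm(5) = 5

ord(σ) = 5


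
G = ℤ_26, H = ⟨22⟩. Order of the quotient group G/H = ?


|⟨22⟩| = n / gcd(22, 26) = 26 / 2 = 13
H is normal (ℤ_26 is abelian).
|G/H| = |G| / |H| = 26 / 13 = 2

|G/H| = 2


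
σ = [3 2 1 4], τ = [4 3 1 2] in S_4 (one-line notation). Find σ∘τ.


σ∘τ: apply τ first, then σ
1 →τ 4 →σ 4
2 →τ 3 →σ 1
3 →τ 1 →σ 3
4 →τ 2 →σ 2

σ∘τ = [4 1 3 2]


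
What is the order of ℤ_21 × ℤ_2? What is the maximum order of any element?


|ℤ_21 × ℤ_2| = 21 × 2 = 42
Max element order = lcm(21,2) = 42
Cyclic? Yes (gcd=1)

|ℤ_21×ℤ_2| = 42, max element order = 42


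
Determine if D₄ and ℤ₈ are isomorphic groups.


Comparing D₄ and ℤ₈:
D₄ is non-abelian, ℤ₈ is abelian

No, D₄ ≇ ℤ₈


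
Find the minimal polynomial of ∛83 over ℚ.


∛83 satisfies x³ - 83 = 0, irreducible over ℚ (no rational root; 83 is not a perfect cube)

Minimal polynomial: x³ - 83


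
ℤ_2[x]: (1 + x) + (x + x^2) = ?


Add coefficients mod 2:
x^0: 1 + 0 = 1 (mod 2)
x^1: 1 + 1 = 0 (mod 2)
x^2: 0 + 1 = 1 (mod 2)
Result: 1 + x^2

f + g = 1 + x^2


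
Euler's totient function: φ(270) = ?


Factor n: 270 = 2 × 3^3 × 5
φ(n) = n · ∏(1 - 1/p) over distinct primes p | n
φ(270) = 270 · (1 - 1/2) · (1 - 1/3) · (1 - 1/5) = 72

φ(270) = 72


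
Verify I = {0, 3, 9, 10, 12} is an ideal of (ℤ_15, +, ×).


Check ideal conditions for I = {0, 3, 9, 10, 12} in ℤ_15:
(1) I is an additive subgroup? No
(2) For r ∈ ℤ_15 and a ∈ I: r·a ∈ I? No  [counterexample: r=2, a=3, r·a mod 15 = 6 ∉ I]

No, I is not an ideal of ℤ_15


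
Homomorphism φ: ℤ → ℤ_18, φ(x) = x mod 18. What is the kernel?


Kernel = preimage of identity
ker(φ) = {x ∈ ℤ : x ≡ 0 (mod 18)} = 18ℤ = {0, ±18, ±36, ...}

ker(φ) = 18ℤ


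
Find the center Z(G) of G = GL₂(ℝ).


Z(G) = {g ∈ G | gx = xg for all x ∈ G}
Only scalar multiples of the identity commute with all invertible matrices

Z(GL₂(ℝ)) = {aI : a ∈ ℝ, a ≠ 0}


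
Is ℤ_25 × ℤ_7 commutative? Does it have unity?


Direct product ring; commutative with unity (1,1); but (1,0)·(0,1) = (0,0) gives zero divisors, so not an integral domain
Commutative: Yes
Integral domain: No
Has unity: Yes

ℤ_25 × ℤ_7: Commutative=Yes, Unity=Yes


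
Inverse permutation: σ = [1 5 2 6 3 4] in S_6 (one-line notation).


To find σ⁻¹, swap domain and range:
σ(1) = 1 → σ⁻¹(1) = 1
σ(2) = 5 → σ⁻¹(5) = 2
σ(3) = 2 → σ⁻¹(2) = 3
σ(4) = 6 → σ⁻¹(6) = 4
σ(5) = 3 → σ⁻¹(3) = 5
σ(6) = 4 → σ⁻¹(4) = 6

σ⁻¹ = [1 3 5 6 2 4]


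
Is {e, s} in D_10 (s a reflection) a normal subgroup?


H = {e, s} in D_10 (s a reflection)
r·s·r⁻¹ = sr⁻² ≠ s for n ≥ 3, so {e, s} is not closed under conjugation

No, not a normal subgroup


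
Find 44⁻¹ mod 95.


Use the extended Euclidean algorithm to write 1 = 44·s + 95·t; then s mod 95 is the inverse.
Euclidean algorithm:
  44 = 0·95 + 44
  95 = 2·44 + 7
  44 = 6·7 + 2
  7 = 3·2 + 1
  2 = 2·1 + 0
gcd(44,95) = 1
Back-substitution gives: 44·(-41) + 95·(19) = 1
So 44⁻¹ ≡ -41 ≡ 54 (mod 95)
Check: 44 × 54 = 2376 ≡ 1 (mod 95) ✓

44⁻¹ ≡ 54 (mod 95)


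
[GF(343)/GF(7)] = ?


GF(343) = GF(7^3), so the extension degree is 3

[GF(343)/GF(7)] = 3


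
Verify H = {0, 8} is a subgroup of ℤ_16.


Subgroup test for H = {0, 8} in (ℤ_16, +):
(1) 0 ∈ H? Yes
(2) Closure: for all a,b ∈ H, (a+b) mod 16 ∈ H? Yes
(3) Inverses: for all a ∈ H, -a mod 16 ∈ H? Yes

Yes, H is a subgroup of ℤ_16


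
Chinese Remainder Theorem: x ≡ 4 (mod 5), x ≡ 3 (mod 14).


m₁ = 5, m₂ = 14, gcd = 1, so CRT applies. M = m₁·m₂ = 70
Let M₁ = M/m₁ = 14, M₂ = M/m₂ = 5
Find y₁ ≡ M₁⁻¹ (mod m₁): 14⁻¹ ≡ 4 (mod 5)
Find y₂ ≡ M₂⁻¹ (mod m₂): 5⁻¹ ≡ 3 (mod 14)
x = a₁·M₁·y₁ + a₂·M₂·y₂ = 4·14·4 + 3·5·3 = 269
Reduce mod 70: x ≡ 59
Check: 59 mod 5 = 4 ✓, 59 mod 14 = 3 ✓

x ≡ 59 (mod 70)


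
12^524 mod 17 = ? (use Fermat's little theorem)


Fermat's little theorem: if p is prime and gcd(a,p)=1, then a^(p-1) ≡ 1 (mod p)
p = 17 is prime, gcd(12,17) = 1
Reduce exponent: 524 mod 16 = 12
So 12^524 ≡ 12^12 (mod 17)
12^12 mod 17 = 4

12^524 ≡ 4 (mod 17)


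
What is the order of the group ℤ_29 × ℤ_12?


|A × B| = |A| · |B|
|ℤ_29 × ℤ_12| = 29 × 12 = 348

|ℤ_29 × ℤ_12| = 348


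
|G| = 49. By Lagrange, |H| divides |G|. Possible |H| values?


Lagrange's theorem: |H| divides |G|
|G| = 49
Divisors of 49: 1, 7, 49

Possible subgroup orders: {1, 7, 49}


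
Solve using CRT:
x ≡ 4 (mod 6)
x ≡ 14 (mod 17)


m₁ = 6, m₂ = 17, gcd = 1, so CRT applies. M = m₁·m₂ = 102
Let M₁ = M/m₁ = 17, M₂ = M/m₂ = 6
Find y₁ ≡ M₁⁻¹ (mod m₁): 17⁻¹ ≡ 5 (mod 6)
Find y₂ ≡ M₂⁻¹ (mod m₂): 6⁻¹ ≡ 3 (mod 17)
x = a₁·M₁·y₁ + a₂·M₂·y₂ = 4·17·5 + 14·6·3 = 592
Reduce mod 102: x ≡ 82
Check: 82 mod 6 = 4 ✓, 82 mod 17 = 14 ✓

x ≡ 82 (mod 102)


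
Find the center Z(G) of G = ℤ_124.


Z(G) = {g ∈ G | gx = xg for all x ∈ G}
ℤ_124 is abelian, so Z(G) = G

Z(ℤ_124) = ℤ_124


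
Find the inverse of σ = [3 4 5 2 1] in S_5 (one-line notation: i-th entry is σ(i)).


To find σ⁻¹, swap domain and range:
σ(1) = 3 → σ⁻¹(3) = 1
σ(2) = 4 → σ⁻¹(4) = 2
σ(3) = 5 → σ⁻¹(5) = 3
σ(4) = 2 → σ⁻¹(2) = 4
σ(5) = 1 → σ⁻¹(1) = 5

σ⁻¹ = [5 4 1 2 3]


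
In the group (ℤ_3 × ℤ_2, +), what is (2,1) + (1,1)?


Operation: componentwise addition mod (3, 2)
(2,1) + (1,1) = ((a₁+b₁) mod 3, (a₂+b₂) mod 2) with a = (2,1), b = (1,1)

(2,1) + (1,1) = (0,0)


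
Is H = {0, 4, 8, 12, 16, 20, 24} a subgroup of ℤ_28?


Subgroup test for H = {0, 4, 8, 12, 16, 20, 24} in (ℤ_28, +):
(1) 0 ∈ H? Yes
(2) Closure: for all a,b ∈ H, (a+b) mod 28 ∈ H? Yes
(3) Inverses: for all a ∈ H, -a mod 28 ∈ H? Yes

Yes, H is a subgroup of ℤ_28


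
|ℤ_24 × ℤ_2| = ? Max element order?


|ℤ_24 × ℤ_2| = 24 × 2 = 48
Max element order = lcm(24,2) = 24
Cyclic? No (gcd=2)

|ℤ_24×ℤ_2| = 48, max element order = 24


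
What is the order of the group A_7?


|A_n| = n!/2 (even permutations)
|A_7| = 7!/2 = 5040/2 = 2520

|A_7| = 2520


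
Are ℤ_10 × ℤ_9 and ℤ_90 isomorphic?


Comparing ℤ_10 × ℤ_9 and ℤ_90:
gcd(10,9) = 1, so ℤ_10 × ℤ_9 ≅ ℤ_90 (CRT)

Yes, ℤ_10 × ℤ_9 ≅ ℤ_90


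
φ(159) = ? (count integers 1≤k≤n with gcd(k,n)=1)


Factor n: 159 = 3 × 53
φ(n) = n · ∏(1 - 1/p) over distinct primes p | n
φ(159) = 159 · (1 - 1/3) · (1 - 1/53) = 104

φ(159) = 104


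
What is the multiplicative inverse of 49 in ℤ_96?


Use the extended Euclidean algorithm to write 1 = 49·s + 96·t; then s mod 96 is the inverse.
Euclidean algorithm:
  49 = 0·96 + 49
  96 = 1·49 + 47
  49 = 1·47 + 2
  47 = 23·2 + 1
  2 = 2·1 + 0
gcd(49,96) = 1
Back-substitution gives: 49·(-47) + 96·(24) = 1
So 49⁻¹ ≡ -47 ≡ 49 (mod 96)
Check: 49 × 49 = 2401 ≡ 1 (mod 96) ✓

49⁻¹ ≡ 49 (mod 96)


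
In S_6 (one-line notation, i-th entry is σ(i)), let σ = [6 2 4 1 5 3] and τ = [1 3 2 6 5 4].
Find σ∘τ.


σ∘τ: apply τ first, then σ
1 →τ 1 →σ 6
2 →τ 3 →σ 4
3 →τ 2 →σ 2
4 →τ 6 →σ 3
5 →τ 5 →σ 5
6 →τ 4 →σ 1

σ∘τ = [6 4 2 3 5 1]


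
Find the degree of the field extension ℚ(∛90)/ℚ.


∛90 has minimal polynomial x³ - 90 (irreducible over ℚ since 90 is not a perfect cube)

[ℚ(∛90)/ℚ] = 3


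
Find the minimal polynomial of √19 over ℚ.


√19 satisfies x² - 19 = 0, irreducible over ℚ since 19 is squarefree

Minimal polynomial: x² - 19


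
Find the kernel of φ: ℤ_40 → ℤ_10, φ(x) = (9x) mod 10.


Kernel = preimage of identity
ker(φ) = {x ∈ ℤ_40 : 9x ≡ 0 (mod 10)}. Since 10 | 40, φ is well-defined. The kernel is the cyclic subgroup ⟨10⟩ of ℤ_40 (order 4), i.e. {0, 10, 20, 30}

ker(φ) = {0, 10, 20, 30}


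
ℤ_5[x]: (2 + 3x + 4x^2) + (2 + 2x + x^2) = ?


Add coefficients mod 5:
x^0: 2 + 2 = 4 (mod 5)
x^1: 3 + 2 = 0 (mod 5)
x^2: 4 + 1 = 0 (mod 5)
Result: 4

f + g = 4


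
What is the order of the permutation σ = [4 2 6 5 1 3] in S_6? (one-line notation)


Cycle decomposition: (1 4 5) (3 6)
Cycle lengths: 3, 2
Order = lcm(3, 2) = 6

ord(σ) = 6


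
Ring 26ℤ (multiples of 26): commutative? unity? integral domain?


26ℤ is a commutative ring under +,× but has no multiplicative identity (1 ∉ 26ℤ); it has no zero divisors, but without unity it is not an integral domain
Commutative: Yes
Integral domain: No
Has unity: No

26ℤ (multiples of 26): Commutative=Yes, Unity=No


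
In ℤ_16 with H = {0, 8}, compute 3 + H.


3 + H = {3 + h (mod 16) : h ∈ H}
3+0=3, 3+8=11

3 + H = {3, 11}


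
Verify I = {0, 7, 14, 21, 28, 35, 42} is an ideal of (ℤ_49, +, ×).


Check ideal conditions for I = {0, 7, 14, 21, 28, 35, 42} in ℤ_49:
(1) I is an additive subgroup? Yes
(2) For r ∈ ℤ_49 and a ∈ I: r·a ∈ I? Yes

Yes, I is an ideal of ℤ_49


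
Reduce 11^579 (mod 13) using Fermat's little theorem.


Fermat's little theorem: if p is prime and gcd(a,p)=1, then a^(p-1) ≡ 1 (mod p)
p = 13 is prime, gcd(11,13) = 1
Reduce exponent: 579 mod 12 = 3
So 11^579 ≡ 11^3 (mod 13)
11^3 mod 13 = 5

11^579 ≡ 5 (mod 13)


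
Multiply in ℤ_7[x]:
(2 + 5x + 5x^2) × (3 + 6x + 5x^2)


Expand and collect like terms; reduce coefficients mod 7:
x^0: 2·3 = 6 ≡ 6 (mod 7)
x^1: 2·6 + 5·3 = 27 ≡ 6 (mod 7)
x^2: 2·5 + 5·6 + 5·3 = 55 ≡ 6 (mod 7)
x^3: 5·5 + 5·6 = 55 ≡ 6 (mod 7)
x^4: 5·5 = 25 ≡ 4 (mod 7)
Result: 6 + 6x + 6x^2 + 6x^3 + 4x^4

f · g = 6 + 6x + 6x^2 + 6x^3 + 4x^4


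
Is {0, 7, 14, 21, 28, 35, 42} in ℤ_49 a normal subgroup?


H = {0, 7, 14, 21, 28, 35, 42} in ℤ_49
ℤ_49 is abelian; every subgroup of an abelian group is normal

Yes, normal subgroup


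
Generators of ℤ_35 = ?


g generates ℤ_n iff gcd(g,n) = 1
Prime factors of 35: 5, 7
Generators are g ∈ {1,...,34} not divisible by any of these primes.
Generators: {1, 2, 3, 4, 6, 8, 9, 11, 12, 13, 16, 17, 18, 19, 22, 23, 24, 26, 27, 29, 31, 32, 33, 34}
Number of generators = φ(35) = 24

Generators of ℤ_35 = {1, 2, 3, 4, 6, 8, 9, 11, 12, 13, 16, 17, 18, 19, 22, 23, 24, 26, 27, 29, 31, 32, 33, 34}


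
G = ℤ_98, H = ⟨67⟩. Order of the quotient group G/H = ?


|⟨67⟩| = n / gcd(67, 98) = 98 / 1 = 98
H is normal (ℤ_98 is abelian).
|G/H| = |G| / |H| = 98 / 98 = 1

|G/H| = 1


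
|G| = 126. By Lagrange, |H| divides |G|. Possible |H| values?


Lagrange's theorem: |H| divides |G|
|G| = 126
Divisors of 126: 1, 2, 3, 6, 7, 9, 14, 18, 21, 42, 63, 126

Possible subgroup orders: {1, 2, 3, 6, 7, 9, 14, 18, 21, 42, 63, 126}


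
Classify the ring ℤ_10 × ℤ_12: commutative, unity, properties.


Direct product ring; commutative with unity (1,1); but (1,0)·(0,1) = (0,0) gives zero divisors, so not an integral domain
Commutative: Yes
Integral domain: No
Has unity: Yes

ℤ_10 × ℤ_12: Commutative=Yes, Unity=Yes


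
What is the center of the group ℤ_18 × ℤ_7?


Z(G) = {g ∈ G | gx = xg for all x ∈ G}
Direct product of abelian groups is abelian, so Z(G) = G

Z(ℤ_18 × ℤ_7) = ℤ_18 × ℤ_7


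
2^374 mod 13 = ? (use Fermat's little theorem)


Fermat's little theorem: if p is prime and gcd(a,p)=1, then a^(p-1) ≡ 1 (mod p)
p = 13 is prime, gcd(2,13) = 1
Reduce exponent: 374 mod 12 = 2
So 2^374 ≡ 2^2 (mod 13)
2^2 mod 13 = 4

2^374 ≡ 4 (mod 13)


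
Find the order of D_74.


|D_n| = 2n (n rotations and n reflections)
|D_74| = 2×74 = 148

|D_74| = 148


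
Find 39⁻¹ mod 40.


Use the extended Euclidean algorithm to write 1 = 39·s + 40·t; then s mod 40 is the inverse.
Euclidean algorithm:
  39 = 0·40 + 39
  40 = 1·39 + 1
  39 = 39·1 + 0
gcd(39,40) = 1
Back-substitution gives: 39·(-1) + 40·(1) = 1
So 39⁻¹ ≡ -1 ≡ 39 (mod 40)
Check: 39 × 39 = 1521 ≡ 1 (mod 40) ✓

39⁻¹ ≡ 39 (mod 40)


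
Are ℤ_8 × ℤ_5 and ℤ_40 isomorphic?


Comparing ℤ_8 × ℤ_5 and ℤ_40:
gcd(8,5) = 1, so ℤ_8 × ℤ_5 ≅ ℤ_40 (CRT)

Yes, ℤ_8 × ℤ_5 ≅ ℤ_40


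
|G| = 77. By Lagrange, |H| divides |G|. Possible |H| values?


Lagrange's theorem: |H| divides |G|
|G| = 77
Divisors of 77: 1, 7, 11, 77

Possible subgroup orders: {1, 7, 11, 77}


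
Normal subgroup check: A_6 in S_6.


H = A_6 in S_6
A_6 has index 2 in S_6, and every subgroup of index 2 is normal

Yes, normal subgroup


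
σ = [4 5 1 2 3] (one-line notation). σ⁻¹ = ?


To find σ⁻¹, swap domain and range:
σ(1) = 4 → σ⁻¹(4) = 1
σ(2) = 5 → σ⁻¹(5) = 2
σ(3) = 1 → σ⁻¹(1) = 3
σ(4) = 2 → σ⁻¹(2) = 4
σ(5) = 3 → σ⁻¹(3) = 5

σ⁻¹ = [3 4 5 1 2]


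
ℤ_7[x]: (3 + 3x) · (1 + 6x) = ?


Expand and collect like terms; reduce coefficients mod 7:
x^0: 3·1 = 3 ≡ 3 (mod 7)
x^1: 3·6 + 3·1 = 21 ≡ 0 (mod 7)
x^2: 3·6 = 18 ≡ 4 (mod 7)
Result: 3 + 4x^2

f · g = 3 + 4x^2


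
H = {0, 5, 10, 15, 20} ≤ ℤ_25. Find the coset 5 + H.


5 + H = {5 + h (mod 25) : h ∈ H}
5+0=5, 5+5=10, 5+10=15, 5+15=20, 5+20=0
5 + H = {0, 5, 10, 15, 20} = 0 + H

5 + H = {0, 5, 10, 15, 20}


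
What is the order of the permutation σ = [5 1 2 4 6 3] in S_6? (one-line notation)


Cycle decomposition: (1 5 6 3 2)
Cycle lengths: 5
Order = lcm(5) = 5

ord(σ) = 5


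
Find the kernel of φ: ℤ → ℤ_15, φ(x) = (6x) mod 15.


Kernel = preimage of identity
ker(φ) = {x ∈ ℤ : 6x ≡ 0 (mod 15)}. gcd(6,15) = 3, so 6x ≡ 0 (mod 15) ⟺ x ≡ 0 (mod 15/3 = 5). Hence ker(φ) = 5ℤ

ker(φ) = 5ℤ


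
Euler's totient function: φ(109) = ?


Factor n: 109 = 109
φ(n) = n · ∏(1 - 1/p) over distinct primes p | n
φ(109) = 109 · (1 - 1/109) = 108

φ(109) = 108


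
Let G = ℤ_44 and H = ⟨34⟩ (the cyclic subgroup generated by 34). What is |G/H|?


|⟨34⟩| = n / gcd(34, 44) = 44 / 2 = 22
H is normal (ℤ_44 is abelian).
|G/H| = |G| / |H| = 44 / 22 = 2

|G/H| = 2


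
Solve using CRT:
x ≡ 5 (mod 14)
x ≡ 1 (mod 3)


m₁ = 14, m₂ = 3, gcd = 1, so CRT applies. M = m₁·m₂ = 42
Let M₁ = M/m₁ = 3, M₂ = M/m₂ = 14
Find y₁ ≡ M₁⁻¹ (mod m₁): 3⁻¹ ≡ 5 (mod 14)
Find y₂ ≡ M₂⁻¹ (mod m₂): 14⁻¹ ≡ 2 (mod 3)
x = a₁·M₁·y₁ + a₂·M₂·y₂ = 5·3·5 + 1·14·2 = 103
Reduce mod 42: x ≡ 19
Check: 19 mod 14 = 5 ✓, 19 mod 3 = 1 ✓

x ≡ 19 (mod 42)


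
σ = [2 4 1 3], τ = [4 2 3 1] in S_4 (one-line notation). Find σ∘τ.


σ∘τ: apply τ first, then σ
1 →τ 4 →σ 3
2 →τ 2 →σ 4
3 →τ 3 →σ 1
4 →τ 1 →σ 2

σ∘τ = [3 4 1 2]


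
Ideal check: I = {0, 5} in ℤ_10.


Check ideal conditions for I = {0, 5} in ℤ_10:
(1) I is an additive subgroup? Yes
(2) For r ∈ ℤ_10 and a ∈ I: r·a ∈ I? Yes

Yes, I is an ideal of ℤ_10


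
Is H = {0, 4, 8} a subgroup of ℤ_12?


Subgroup test for H = {0, 4, 8} in (ℤ_12, +):
(1) 0 ∈ H? Yes
(2) Closure: for all a,b ∈ H, (a+b) mod 12 ∈ H? Yes
(3) Inverses: for all a ∈ H, -a mod 12 ∈ H? Yes

Yes, H is a subgroup of ℤ_12


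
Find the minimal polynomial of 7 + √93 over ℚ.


Let α = 7 + √93. Then α - 7 = √93, so (α - 7)² = 93, giving α² - 14α - 44 = 0. Degree 2 and α ∉ ℚ, so this is the minimal polynomial.

Minimal polynomial: x² - 14x - 44


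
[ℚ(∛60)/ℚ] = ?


∛60 has minimal polynomial x³ - 60 (irreducible over ℚ since 60 is not a perfect cube)

[ℚ(∛60)/ℚ] = 3


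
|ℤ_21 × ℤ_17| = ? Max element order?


|ℤ_21 × ℤ_17| = 21 × 17 = 357
Max element order = lcm(21,17) = 357
Cyclic? Yes (gcd=1)

|ℤ_21×ℤ_17| = 357, max element order = 357


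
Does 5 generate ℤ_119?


g generates ℤ_n iff gcd(g, n) = 1
gcd(5, 119) = 1
Since gcd = 1, 5 is a generator.

Yes, 5 generates ℤ_119


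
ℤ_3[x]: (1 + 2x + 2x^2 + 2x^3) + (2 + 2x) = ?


Add coefficients mod 3:
x^0: 1 + 2 = 0 (mod 3)
x^1: 2 + 2 = 1 (mod 3)
x^2: 2 + 0 = 2 (mod 3)
x^3: 2 + 0 = 2 (mod 3)
Result: x + 2x^2 + 2x^3

f + g = x + 2x^2 + 2x^3


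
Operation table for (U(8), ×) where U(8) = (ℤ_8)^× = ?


Elements: {1, 3, 5, 7}
Operation: multiplication mod 8
Entry (a, b) = (a × b) mod 8

Cayley table:
  | 1 | 3 | 5 | 7
1 | 1 | 3 | 5 | 7
3 | 3 | 1 | 7 | 5
5 | 5 | 7 | 1 | 3
7 | 7 | 5 | 3 | 1


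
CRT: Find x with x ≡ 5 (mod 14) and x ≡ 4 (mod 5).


m₁ = 14, m₂ = 5, gcd = 1, so CRT applies. M = m₁·m₂ = 70
Let M₁ = M/m₁ = 5, M₂ = M/m₂ = 14
Find y₁ ≡ M₁⁻¹ (mod m₁): 5⁻¹ ≡ 3 (mod 14)
Find y₂ ≡ M₂⁻¹ (mod m₂): 14⁻¹ ≡ 4 (mod 5)
x = a₁·M₁·y₁ + a₂·M₂·y₂ = 5·5·3 + 4·14·4 = 299
Reduce mod 70: x ≡ 19
Check: 19 mod 14 = 5 ✓, 19 mod 5 = 4 ✓

x ≡ 19 (mod 70)


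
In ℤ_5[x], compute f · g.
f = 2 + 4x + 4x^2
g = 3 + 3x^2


Expand and collect like terms; reduce coefficients mod 5:
x^0: 2·3 = 6 ≡ 1 (mod 5)
x^1: 2·0 + 4·3 = 12 ≡ 2 (mod 5)
x^2: 2·3 + 4·0 + 4·3 = 18 ≡ 3 (mod 5)
x^3: 4·3 + 4·0 = 12 ≡ 2 (mod 5)
x^4: 4·3 = 12 ≡ 2 (mod 5)
Result: 1 + 2x + 3x^2 + 2x^3 + 2x^4

f · g = 1 + 2x + 3x^2 + 2x^3 + 2x^4


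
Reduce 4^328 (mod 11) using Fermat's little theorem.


Fermat's little theorem: if p is prime and gcd(a,p)=1, then a^(p-1) ≡ 1 (mod p)
p = 11 is prime, gcd(4,11) = 1
Reduce exponent: 328 mod 10 = 8
So 4^328 ≡ 4^8 (mod 11)
4^8 mod 11 = 9

4^328 ≡ 9 (mod 11)


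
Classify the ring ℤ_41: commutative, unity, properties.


ℤ_41 is a commutative ring with unity 1; 41 is prime, so ℤ_41 is a field (hence an integral domain)
Commutative: Yes
Integral domain: Yes
Has unity: Yes

ℤ_41: Commutative=Yes, Unity=Yes


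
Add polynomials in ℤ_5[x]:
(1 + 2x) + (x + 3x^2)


Add coefficients mod 5:
x^0: 1 + 0 = 1 (mod 5)
x^1: 2 + 1 = 3 (mod 5)
x^2: 0 + 3 = 3 (mod 5)
Result: 1 + 3x + 3x^2

f + g = 1 + 3x + 3x^2


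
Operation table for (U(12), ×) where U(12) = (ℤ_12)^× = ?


Elements: {1, 5, 7, 11}
Operation: multiplication mod 12
Entry (a, b) = (a × b) mod 12

Cayley table:
   |  1 |  5 |  7 | 11
 1 |  1 |  5 |  7 | 11
 5 |  5 |  1 | 11 |  7
 7 |  7 | 11 |  1 |  5
11 | 11 |  7 |  5 |  1


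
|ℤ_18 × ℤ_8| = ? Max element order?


|ℤ_18 × ℤ_8| = 18 × 8 = 144
Max element order = lcm(18,8) = 72
Cyclic? No (gcd=2)

|ℤ_18×ℤ_8| = 144, max element order = 72


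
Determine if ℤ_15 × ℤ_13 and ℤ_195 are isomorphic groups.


Comparing ℤ_15 × ℤ_13 and ℤ_195:
gcd(15,13) = 1, so ℤ_15 × ℤ_13 ≅ ℤ_195 (CRT)

Yes, ℤ_15 × ℤ_13 ≅ ℤ_195


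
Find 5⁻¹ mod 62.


Use the extended Euclidean algorithm to write 1 = 5·s + 62·t; then s mod 62 is the inverse.
Euclidean algorithm:
  5 = 0·62 + 5
  62 = 12·5 + 2
  5 = 2·2 + 1
  2 = 2·1 + 0
gcd(5,62) = 1
Back-substitution gives: 5·(25) + 62·(-2) = 1
So 5⁻¹ ≡ 25 ≡ 25 (mod 62)
Check: 5 × 25 = 125 ≡ 1 (mod 62) ✓

5⁻¹ ≡ 25 (mod 62)


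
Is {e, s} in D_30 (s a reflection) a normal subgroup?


H = {e, s} in D_30 (s a reflection)
r·s·r⁻¹ = sr⁻² ≠ s for n ≥ 3, so {e, s} is not closed under conjugation

No, not a normal subgroup


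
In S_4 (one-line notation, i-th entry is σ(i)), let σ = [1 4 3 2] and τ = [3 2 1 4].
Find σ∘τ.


σ∘τ: apply τ first, then σ
1 →τ 3 →σ 3
2 →τ 2 →σ 4
3 →τ 1 →σ 1
4 →τ 4 →σ 2

σ∘τ = [3 4 1 2]


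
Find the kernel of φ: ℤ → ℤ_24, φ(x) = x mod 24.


Kernel = preimage of identity
ker(φ) = {x ∈ ℤ : x ≡ 0 (mod 24)} = 24ℤ = {0, ±24, ±48, ...}

ker(φ) = 24ℤ


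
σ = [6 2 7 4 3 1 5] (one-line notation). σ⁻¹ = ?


To find σ⁻¹, swap domain and range:
σ(1) = 6 → σ⁻¹(6) = 1
σ(2) = 2 → σ⁻¹(2) = 2
σ(3) = 7 → σ⁻¹(7) = 3
σ(4) = 4 → σ⁻¹(4) = 4
σ(5) = 3 → σ⁻¹(3) = 5
σ(6) = 1 → σ⁻¹(1) = 6
σ(7) = 5 → σ⁻¹(5) = 7

σ⁻¹ = [6 2 5 4 7 1 3]


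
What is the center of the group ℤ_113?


Z(G) = {g ∈ G | gx = xg for all x ∈ G}
ℤ_113 is abelian, so Z(G) = G

Z(ℤ_113) = ℤ_113


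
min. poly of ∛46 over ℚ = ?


∛46 satisfies x³ - 46 = 0, irreducible over ℚ (no rational root; 46 is not a perfect cube)

Minimal polynomial: x³ - 46


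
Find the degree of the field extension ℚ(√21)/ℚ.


√21 has minimal polynomial x² - 21 (irreducible over ℚ since 21 is squarefree)

[ℚ(√21)/ℚ] = 2


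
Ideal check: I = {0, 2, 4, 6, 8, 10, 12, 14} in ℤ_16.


Check ideal conditions for I = {0, 2, 4, 6, 8, 10, 12, 14} in ℤ_16:
(1) I is an additive subgroup? Yes
(2) For r ∈ ℤ_16 and a ∈ I: r·a ∈ I? Yes

Yes, I is an ideal of ℤ_16


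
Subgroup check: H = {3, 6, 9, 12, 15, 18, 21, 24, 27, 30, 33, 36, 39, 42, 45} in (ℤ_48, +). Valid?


Subgroup test for H = {3, 6, 9, 12, 15, 18, 21, 24, 27, 30, 33, 36, 39, 42, 45} in (ℤ_48, +):
(1) 0 ∈ H? No
(2) Closure: for all a,b ∈ H, (a+b) mod 48 ∈ H? No  [counterexample: 3 + 45 = 0 ∉ H]
(3) Inverses: for all a ∈ H, -a mod 48 ∈ H? Yes

No, H is not a subgroup of ℤ_48


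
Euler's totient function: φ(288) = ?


Factor n: 288 = 2^5 × 3^2
φ(n) = n · ∏(1 - 1/p) over distinct primes p | n
φ(288) = 288 · (1 - 1/2) · (1 - 1/3) = 96

φ(288) = 96


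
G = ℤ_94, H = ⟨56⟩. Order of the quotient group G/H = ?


|⟨56⟩| = n / gcd(56, 94) = 94 / 2 = 47
H is normal (ℤ_94 is abelian).
|G/H| = |G| / |H| = 94 / 47 = 2

|G/H| = 2


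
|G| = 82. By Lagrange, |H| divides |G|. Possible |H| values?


Lagrange's theorem: |H| divides |G|
|G| = 82
Divisors of 82: 1, 2, 41, 82

Possible subgroup orders: {1, 2, 41, 82}


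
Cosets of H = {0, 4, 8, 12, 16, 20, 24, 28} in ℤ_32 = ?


H = {0, 4, 8, 12, 16, 20, 24, 28}, |H| = 8
Number of cosets = |G|/|H| = 32/8 = 4
0 + H = {0, 4, 8, 12, 16, 20, 24, 28}
1 + H = {1, 5, 9, 13, 17, 21, 25, 29}
2 + H = {2, 6, 10, 14, 18, 22, 26, 30}
3 + H = {3, 7, 11, 15, 19, 23, 27, 31}

Cosets: 0+H={0,4,8,12,16,20,24,28}; 1+H={1,5,9,13,17,21,25,29}; 2+H={2,6,10,14,18,22,26,30}; 3+H={3,7,11,15,19,23,27,31}


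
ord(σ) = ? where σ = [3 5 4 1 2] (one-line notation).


Cycle decomposition: (1 3 4) (2 5)
Cycle lengths: 3, 2
Order = lcm(3, 2) = 6

ord(σ) = 6


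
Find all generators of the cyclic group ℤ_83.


g generates ℤ_n iff gcd(g,n) = 1
Prime factors of 83: 83
Generators are g ∈ {1,...,82} not divisible by any of these primes.
Generators: {1, 2, 3, 4, 5, 6, 7, 8, 9, 10, 11, 12, 13, 14, 15, 16, 17, 18, 19, 20, 21, 22, 23, 24, 25, 26, 27, 28, 29, 30, 31, 32, 33, 34, 35, 36, 37, 38, 39, 40, 41, 42, 43, 44, 45, 46, 47, 48, 49, 50, 51, 52, 53, 54, 55, 56, 57, 58, 59, 60, 61, 62, 63, 64, 65, 66, 67, 68, 69, 70, 71, 72, 73, 74, 75, 76, 77, 78, 79, 80, 81, 82}
Number of generators = φ(83) = 82

Generators of ℤ_83 = {1, 2, 3, 4, 5, 6, 7, 8, 9, 10, 11, 12, 13, 14, 15, 16, 17, 18, 19, 20, 21, 22, 23, 24, 25, 26, 27, 28, 29, 30, 31, 32, 33, 34, 35, 36, 37, 38, 39, 40, 41, 42, 43, 44, 45, 46, 47, 48, 49, 50, 51, 52, 53, 54, 55, 56, 57, 58, 59, 60, 61, 62, 63, 64, 65, 66, 67, 68, 69, 70, 71, 72, 73, 74, 75, 76, 77, 78, 79, 80, 81, 82}


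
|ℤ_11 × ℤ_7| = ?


|A × B| = |A| · |B|
|ℤ_11 × ℤ_7| = 11 × 7 = 77

|ℤ_11 × ℤ_7| = 77


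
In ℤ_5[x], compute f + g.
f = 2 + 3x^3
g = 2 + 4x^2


Add coefficients mod 5:
x^0: 2 + 2 = 4 (mod 5)
x^1: 0 + 0 = 0 (mod 5)
x^2: 0 + 4 = 4 (mod 5)
x^3: 3 + 0 = 3 (mod 5)
Result: 4 + 4x^2 + 3x^3

f + g = 4 + 4x^2 + 3x^3


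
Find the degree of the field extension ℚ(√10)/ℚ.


√10 has minimal polynomial x² - 10 (irreducible over ℚ since 10 is squarefree)

[ℚ(√10)/ℚ] = 2


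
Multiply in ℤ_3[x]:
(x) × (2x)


Expand and collect like terms; reduce coefficients mod 3:
x^0: 0·0 = 0 ≡ 0 (mod 3)
x^1: 0·2 + 1·0 = 0 ≡ 0 (mod 3)
x^2: 1·2 = 2 ≡ 2 (mod 3)
Result: 2x^2

f · g = 2x^2


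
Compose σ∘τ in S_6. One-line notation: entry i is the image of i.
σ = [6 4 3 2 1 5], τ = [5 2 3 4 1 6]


σ∘τ: apply τ first, then σ
1 →τ 5 →σ 1
2 →τ 2 →σ 4
3 →τ 3 →σ 3
4 →τ 4 →σ 2
5 →τ 1 →σ 6
6 →τ 6 →σ 5

σ∘τ = [1 4 3 2 6 5]


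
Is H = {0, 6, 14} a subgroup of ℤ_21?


Subgroup test for H = {0, 6, 14} in (ℤ_21, +):
(1) 0 ∈ H? Yes
(2) Closure: for all a,b ∈ H, (a+b) mod 21 ∈ H? No  [counterexample: 6 + 6 = 12 ∉ H]
(3) Inverses: for all a ∈ H, -a mod 21 ∈ H? No

No, H is not a subgroup of ℤ_21


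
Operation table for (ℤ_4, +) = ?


Elements: {0, 1, 2, 3}
Operation: addition mod 4
Entry (a, b) = (a + b) mod 4

Cayley table:
  | 0 | 1 | 2 | 3
0 | 0 | 1 | 2 | 3
1 | 1 | 2 | 3 | 0
2 | 2 | 3 | 0 | 1
3 | 3 | 0 | 1 | 2


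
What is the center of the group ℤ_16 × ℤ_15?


Z(G) = {g ∈ G | gx = xg for all x ∈ G}
Direct product of abelian groups is abelian, so Z(G) = G

Z(ℤ_16 × ℤ_15) = ℤ_16 × ℤ_15


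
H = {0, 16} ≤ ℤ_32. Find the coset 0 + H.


0 + H = {0 + h (mod 32) : h ∈ H}
0+0=0, 0+16=16

0 + H = {0, 16}


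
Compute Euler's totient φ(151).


Factor n: 151 = 151
φ(n) = n · ∏(1 - 1/p) over distinct primes p | n
φ(151) = 151 · (1 - 1/151) = 150

φ(151) = 150


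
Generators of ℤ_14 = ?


g generates ℤ_n iff gcd(g,n) = 1
Checking each g ∈ {1,...,13}:
gcd(1,14) = 1
gcd(2,14) = 2
gcd(3,14) = 1
gcd(4,14) = 2
gcd(5,14) = 1
gcd(6,14) = 2
gcd(7,14) = 7
gcd(8,14) = 2
gcd(9,14) = 1
gcd(10,14) = 2
gcd(11,14) = 1
gcd(12,14) = 2
gcd(13,14) = 1
Generators: {1, 3, 5, 9, 11, 13}
Number of generators = φ(14) = 6

Generators of ℤ_14 = {1, 3, 5, 9, 11, 13}


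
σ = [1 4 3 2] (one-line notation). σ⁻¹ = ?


To find σ⁻¹, swap domain and range:
σ(1) = 1 → σ⁻¹(1) = 1
σ(2) = 4 → σ⁻¹(4) = 2
σ(3) = 3 → σ⁻¹(3) = 3
σ(4) = 2 → σ⁻¹(2) = 4

σ⁻¹ = [1 4 3 2]


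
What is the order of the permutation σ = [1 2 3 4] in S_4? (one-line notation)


Cycle decomposition: identity (all elements fixed)
Order = 1 (identity has order 1)

ord(σ) = 1


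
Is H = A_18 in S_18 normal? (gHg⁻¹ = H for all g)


H = A_18 in S_18
A_18 has index 2 in S_18, and every subgroup of index 2 is normal

Yes, normal subgroup


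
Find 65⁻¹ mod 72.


Use the extended Euclidean algorithm to write 1 = 65·s + 72·t; then s mod 72 is the inverse.
Euclidean algorithm:
  65 = 0·72 + 65
  72 = 1·65 + 7
  65 = 9·7 + 2
  7 = 3·2 + 1
  2 = 2·1 + 0
gcd(65,72) = 1
Back-substitution gives: 65·(-31) + 72·(28) = 1
So 65⁻¹ ≡ -31 ≡ 41 (mod 72)
Check: 65 × 41 = 2665 ≡ 1 (mod 72) ✓

65⁻¹ ≡ 41 (mod 72)


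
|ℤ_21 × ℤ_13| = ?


|A × B| = |A| · |B|
|ℤ_21 × ℤ_13| = 21 × 13 = 273

|ℤ_21 × ℤ_13| = 273


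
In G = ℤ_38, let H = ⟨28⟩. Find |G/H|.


|⟨28⟩| = n / gcd(28, 38) = 38 / 2 = 19
H is normal (ℤ_38 is abelian).
|G/H| = |G| / |H| = 38 / 19 = 2

|G/H| = 2


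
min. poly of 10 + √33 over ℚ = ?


Let α = 10 + √33. Then α - 10 = √33, so (α - 10)² = 33, giving α² - 20α + 67 = 0. Degree 2 and α ∉ ℚ, so this is the minimal polynomial.

Minimal polynomial: x² - 20x + 67


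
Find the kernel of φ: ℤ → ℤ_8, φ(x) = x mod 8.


Kernel = preimage of identity
ker(φ) = {x ∈ ℤ : x ≡ 0 (mod 8)} = 8ℤ = {0, ±8, ±16, ...}

ker(φ) = 8ℤ


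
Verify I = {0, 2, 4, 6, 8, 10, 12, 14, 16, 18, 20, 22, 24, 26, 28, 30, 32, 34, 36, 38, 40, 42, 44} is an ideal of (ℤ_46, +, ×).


Check ideal conditions for I = {0, 2, 4, 6, 8, 10, 12, 14, 16, 18, 20, 22, 24, 26, 28, 30, 32, 34, 36, 38, 40, 42, 44} in ℤ_46:
(1) I is an additive subgroup? Yes
(2) For r ∈ ℤ_46 and a ∈ I: r·a ∈ I? Yes

Yes, I is an ideal of ℤ_46
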